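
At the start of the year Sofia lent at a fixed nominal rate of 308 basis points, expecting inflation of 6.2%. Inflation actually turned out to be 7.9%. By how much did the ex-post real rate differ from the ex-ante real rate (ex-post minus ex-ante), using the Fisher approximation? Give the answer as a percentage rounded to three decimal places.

-1.700%

Ex-ante: 3.08% − 6.2% = -3.120%
Ex-post: 3.08% − 7.9% = -4.820%
Difference (ex-post − ex-ante) = -1.7000% → -1.700%.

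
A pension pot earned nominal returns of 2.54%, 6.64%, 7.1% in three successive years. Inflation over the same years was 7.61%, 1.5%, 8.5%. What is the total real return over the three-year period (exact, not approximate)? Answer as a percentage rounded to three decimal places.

Nominal growth factor = 1.0254 × 1.0664 × 1.0710 = 1.171124
Price-level growth factor = 1.0761 × 1.0150 × 1.0850 = 1.185082
Real growth factor = 1.171124 / 1.185082 = 0.988222
Total real return = 0.988222 − 1 → -1.178%.

-1.178%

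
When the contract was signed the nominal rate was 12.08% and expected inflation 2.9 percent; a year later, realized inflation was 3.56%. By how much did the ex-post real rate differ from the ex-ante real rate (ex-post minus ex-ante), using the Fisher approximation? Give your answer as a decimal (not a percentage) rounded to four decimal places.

-0.0066

Ex-ante: 12.08% − 2.9% = 9.180%
Ex-post: 12.08% − 3.56% = 8.520%
Difference (ex-post − ex-ante) = -0.6600% → -0.0066.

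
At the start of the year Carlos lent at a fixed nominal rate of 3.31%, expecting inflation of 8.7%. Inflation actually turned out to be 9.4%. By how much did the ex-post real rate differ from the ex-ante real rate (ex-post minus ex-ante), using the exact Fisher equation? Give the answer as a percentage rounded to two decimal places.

-0.61%

Ex-ante: (1 + 0.0331)/(1 + 0.0870) − 1 = -4.9586%
Ex-post: (1 + 0.0331)/(1 + 0.0940) − 1 = -5.5667%
Difference (ex-post − ex-ante) = -0.6081% → -0.61%.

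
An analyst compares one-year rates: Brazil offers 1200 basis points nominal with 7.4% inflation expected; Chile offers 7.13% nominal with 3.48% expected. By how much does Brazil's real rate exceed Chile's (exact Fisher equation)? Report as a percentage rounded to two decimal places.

0.76%

Brazil: (1 + 0.1200)/(1 + 0.0740) − 1 = 4.2831%
Chile: (1 + 0.0713)/(1 + 0.0348) − 1 = 3.5273%
Differential = 4.2831% − 3.5273% = 0.7558% → 0.76%.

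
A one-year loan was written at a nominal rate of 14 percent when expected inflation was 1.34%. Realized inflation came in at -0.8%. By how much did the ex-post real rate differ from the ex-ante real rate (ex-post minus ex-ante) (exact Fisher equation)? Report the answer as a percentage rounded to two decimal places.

2.43%

Ex-ante: (1 + 0.1400)/(1 + 0.0134) − 1 = 12.4926%
Ex-post: (1 + 0.1400)/(1 − 0.0080) − 1 = 14.9194%
Difference (ex-post − ex-ante) = 2.4268% → 2.43%.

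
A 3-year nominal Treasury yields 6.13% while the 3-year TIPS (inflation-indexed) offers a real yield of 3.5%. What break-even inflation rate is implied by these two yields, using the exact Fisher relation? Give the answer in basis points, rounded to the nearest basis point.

254 basis points

(1 + π) = (1 + i)/(1 + r) = 1.06130 / 1.03500 = 1.025411
Break-even inflation = 1.025411 − 1 → 254 basis points.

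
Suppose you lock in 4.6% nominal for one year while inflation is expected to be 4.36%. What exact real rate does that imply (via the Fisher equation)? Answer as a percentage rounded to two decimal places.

By the Fisher equation, 1 + r = (1 + i)/(1 + π).
1 + r = 1.04600 / 1.04360 = 1.002300
r = 1.002300 − 1 = 0.2300%, i.e. 0.23%.

0.23%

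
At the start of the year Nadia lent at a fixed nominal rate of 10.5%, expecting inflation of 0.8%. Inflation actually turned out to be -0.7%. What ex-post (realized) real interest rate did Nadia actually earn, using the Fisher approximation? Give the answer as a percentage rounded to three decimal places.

Ex-post: 10.5% − (-0.7%) = 11.200%
So the realized real rate is 11.200%.

11.200%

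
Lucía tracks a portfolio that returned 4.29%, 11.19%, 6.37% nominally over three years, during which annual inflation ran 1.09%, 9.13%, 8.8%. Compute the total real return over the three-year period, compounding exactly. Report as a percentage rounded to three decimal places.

2.765%

Compound the nominal returns: 1.0429 × 1.1119 × 1.0637 = 1.233467.
Compound inflation: 1.0109 × 1.0913 × 1.0880 = 1.200276.
Deflate: 1.233467 / 1.200276 = 1.027653.
Total real return = 1.027653 − 1 → 2.765%.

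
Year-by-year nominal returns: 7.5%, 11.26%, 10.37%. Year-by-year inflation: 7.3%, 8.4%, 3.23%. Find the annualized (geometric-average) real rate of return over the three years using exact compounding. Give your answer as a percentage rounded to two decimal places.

Nominal growth factor = 1.0750 × 1.1126 × 1.1037 = 1.32007487
Price-level growth factor = 1.0730 × 1.0840 × 1.0323 = 1.20070116
Real growth factor = 1.32007487 / 1.20070116 = 1.09941999
Annualized real rate = 1.09941999^(1/3) − 1 = 3.2099% → 3.21%.

3.21%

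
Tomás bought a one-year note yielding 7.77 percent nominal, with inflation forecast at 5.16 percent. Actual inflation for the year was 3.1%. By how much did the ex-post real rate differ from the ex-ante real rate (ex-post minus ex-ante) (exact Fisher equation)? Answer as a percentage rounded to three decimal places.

Ex-ante: (1 + 0.0777)/(1 + 0.0516) − 1 = 2.4819%
Ex-post: (1 + 0.0777)/(1 + 0.0310) − 1 = 4.5296%
Difference (ex-post − ex-ante) = 2.0477% → 2.048%.

2.048%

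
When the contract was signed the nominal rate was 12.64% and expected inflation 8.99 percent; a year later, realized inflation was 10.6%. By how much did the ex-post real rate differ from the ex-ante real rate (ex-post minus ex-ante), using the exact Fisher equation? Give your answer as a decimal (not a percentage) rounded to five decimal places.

-0.01504

Ex-ante: (1 + 0.1264)/(1 + 0.0899) − 1 = 3.3489%
Ex-post: (1 + 0.1264)/(1 + 0.1060) − 1 = 1.8445%
Difference (ex-post − ex-ante) = -1.5044% → -0.01504.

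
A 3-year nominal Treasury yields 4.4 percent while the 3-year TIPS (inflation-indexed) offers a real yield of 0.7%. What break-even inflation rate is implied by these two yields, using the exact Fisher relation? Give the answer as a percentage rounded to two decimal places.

3.67%

(1 + π) = (1 + i)/(1 + r) = 1.04400 / 1.00700 = 1.036743
Break-even inflation = 1.036743 − 1 → 3.67%.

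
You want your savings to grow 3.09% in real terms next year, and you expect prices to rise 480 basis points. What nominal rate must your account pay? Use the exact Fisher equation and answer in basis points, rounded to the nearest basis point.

804 basis points

(1 + i) = (1 + r)(1 + π) = 1.03090 × 1.04800 = 1.0803832
i = 1.0803832 − 1, so the required nominal rate is 804 basis points.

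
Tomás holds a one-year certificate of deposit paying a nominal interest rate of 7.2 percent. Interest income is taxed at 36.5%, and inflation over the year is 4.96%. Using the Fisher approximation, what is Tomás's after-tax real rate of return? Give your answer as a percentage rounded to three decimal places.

-0.388%

After-tax nominal return = 7.2% × (1 − 0.365) = 4.5720%.
r ≈ 4.5720% − 4.96% → -0.388%.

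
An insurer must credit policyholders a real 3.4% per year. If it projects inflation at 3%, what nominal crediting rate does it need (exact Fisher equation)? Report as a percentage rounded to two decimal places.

6.50%

(1 + i) = (1 + r)(1 + π) = 1.03400 × 1.03000 = 1.06502
i = 1.06502 − 1, so the required nominal rate is 6.50%.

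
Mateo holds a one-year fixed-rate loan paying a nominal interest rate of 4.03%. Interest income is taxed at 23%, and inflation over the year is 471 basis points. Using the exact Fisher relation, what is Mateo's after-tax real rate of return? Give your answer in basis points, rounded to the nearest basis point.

After-tax nominal return = 4.03% × (1 − 0.23) = 3.1031%.
1 + r = 1.031031 / 1.04710 = 0.984654
After-tax real rate = 0.984654 − 1 → -153 basis points.

-153 basis points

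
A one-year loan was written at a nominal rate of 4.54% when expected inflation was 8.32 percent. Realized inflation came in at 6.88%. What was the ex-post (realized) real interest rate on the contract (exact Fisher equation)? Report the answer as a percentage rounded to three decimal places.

Ex-post: (1 + 0.0454)/(1 + 0.0688) − 1 = -2.1894%
So the realized real rate is -2.189%.

-2.189%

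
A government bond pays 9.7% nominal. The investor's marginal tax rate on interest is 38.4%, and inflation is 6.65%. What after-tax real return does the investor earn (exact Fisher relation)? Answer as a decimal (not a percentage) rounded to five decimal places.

-0.00633

After-tax nominal return = 9.7% × (1 − 0.384) = 5.9752%.
1 + r = 1.059752 / 1.06650 = 0.993673
After-tax real rate = 0.993673 − 1 → -0.00633.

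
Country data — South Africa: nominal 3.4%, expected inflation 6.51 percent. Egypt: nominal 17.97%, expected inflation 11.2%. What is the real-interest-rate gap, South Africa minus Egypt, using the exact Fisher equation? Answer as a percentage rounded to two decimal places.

South Africa: (1 + 0.0340)/(1 + 0.0651) − 1 = -2.9199%
Egypt: (1 + 0.1797)/(1 + 0.1120) − 1 = 6.0881%
Differential = -2.9199% − 6.0881% = -9.0080% → -9.01%.

-9.01%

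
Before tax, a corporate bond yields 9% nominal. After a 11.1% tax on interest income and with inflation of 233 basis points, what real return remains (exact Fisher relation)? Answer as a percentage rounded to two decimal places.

5.54%

After-tax nominal return = 9% × (1 − 0.111) = 8.0010%.
1 + r = 1.08001 / 1.02330 = 1.055419
After-tax real rate = 1.055419 − 1 → 5.54%.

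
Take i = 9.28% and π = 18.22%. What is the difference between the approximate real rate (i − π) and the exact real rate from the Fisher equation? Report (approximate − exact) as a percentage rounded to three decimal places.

-1.378%

Approximate: r ≈ 9.280% − 18.220% = -8.9400%
Exact: (1 + 0.0928)/(1 + 0.1822) − 1 = -7.5622%
Error = -8.9400% − (-7.5622%) = -1.3778% → -1.378%.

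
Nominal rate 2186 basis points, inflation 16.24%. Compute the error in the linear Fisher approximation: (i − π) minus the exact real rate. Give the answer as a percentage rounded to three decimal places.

0.785%

Approximate: r ≈ 21.860% − 16.240% = 5.6200%
Exact: (1 + 0.2186)/(1 + 0.1624) − 1 = 4.8348%
Error = 5.6200% − 4.8348% = 0.7852% → 0.785%.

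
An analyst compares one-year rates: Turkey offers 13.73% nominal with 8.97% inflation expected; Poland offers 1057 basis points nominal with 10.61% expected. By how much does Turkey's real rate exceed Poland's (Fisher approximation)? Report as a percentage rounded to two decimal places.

Turkey: 13.73% − 8.97% = 4.760%
Poland: 10.57% − 10.61% = -0.040%
Differential = 4.800% → 4.80%.

4.80%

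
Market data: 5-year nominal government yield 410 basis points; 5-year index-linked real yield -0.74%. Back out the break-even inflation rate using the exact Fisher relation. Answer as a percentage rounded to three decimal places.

4.876%

(1 + π) = (1 + i)/(1 + r) = 1.04100 / 0.99260 = 1.048761
Break-even inflation = 1.048761 − 1 → 4.876%.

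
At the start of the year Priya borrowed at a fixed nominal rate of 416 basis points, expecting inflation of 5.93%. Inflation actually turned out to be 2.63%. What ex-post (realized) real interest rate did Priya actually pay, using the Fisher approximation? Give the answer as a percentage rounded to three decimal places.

1.530%

Ex-post: 4.16% − 2.63% = 1.530%
So the realized real rate is 1.530%.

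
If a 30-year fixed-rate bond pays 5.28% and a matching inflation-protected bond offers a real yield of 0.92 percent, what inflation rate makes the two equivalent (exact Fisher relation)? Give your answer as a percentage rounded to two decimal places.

(1 + π) = (1 + i)/(1 + r) = 1.05280 / 1.00920 = 1.043203
Break-even inflation = 1.043203 − 1 → 4.32%.

4.32%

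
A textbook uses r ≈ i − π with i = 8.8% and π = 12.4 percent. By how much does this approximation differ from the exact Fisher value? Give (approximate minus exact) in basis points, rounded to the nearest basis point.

Approximate: r ≈ 8.800% − 12.400% = -3.6000%
Exact: (1 + 0.0880)/(1 + 0.1240) − 1 = -3.2028%
Error = -3.6000% − (-3.2028%) = -0.3972% → -40 basis points.

-40 basis points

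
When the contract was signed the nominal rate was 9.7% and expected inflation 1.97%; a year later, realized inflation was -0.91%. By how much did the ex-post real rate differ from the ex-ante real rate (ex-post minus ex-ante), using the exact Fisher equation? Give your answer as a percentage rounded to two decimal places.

Ex-ante: (1 + 0.0970)/(1 + 0.0197) − 1 = 7.5807%
Ex-post: (1 + 0.0970)/(1 − 0.0091) − 1 = 10.7074%
Difference (ex-post − ex-ante) = 3.1268% → 3.13%.

3.13%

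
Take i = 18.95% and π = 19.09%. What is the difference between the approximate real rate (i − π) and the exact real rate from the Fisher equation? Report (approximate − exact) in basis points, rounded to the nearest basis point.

-2 basis points

Approximate: r ≈ 18.950% − 19.090% = -0.1400%
Exact: (1 + 0.1895)/(1 + 0.1909) − 1 = -0.1176%
Error = -0.1400% − (-0.1176%) = -0.0224% → -2 basis points.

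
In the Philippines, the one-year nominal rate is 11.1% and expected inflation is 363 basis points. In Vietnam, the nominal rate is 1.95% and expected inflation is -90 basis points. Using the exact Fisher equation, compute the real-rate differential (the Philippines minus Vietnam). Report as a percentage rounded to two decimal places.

4.33%

The Philippines: (1 + 0.1110)/(1 + 0.0363) − 1 = 7.2083%
Vietnam: (1 + 0.0195)/(1 − 0.0090) − 1 = 2.8759%
Differential = 7.2083% − 2.8759% = 4.3325% → 4.33%.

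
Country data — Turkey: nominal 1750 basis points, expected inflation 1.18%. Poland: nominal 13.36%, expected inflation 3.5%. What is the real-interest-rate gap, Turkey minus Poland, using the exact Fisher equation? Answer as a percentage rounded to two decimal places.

Turkey: (1 + 0.1750)/(1 + 0.0118) − 1 = 16.1297%
Poland: (1 + 0.1336)/(1 + 0.0350) − 1 = 9.5266%
Differential = 16.1297% − 9.5266% = 6.6031% → 6.60%.

6.60%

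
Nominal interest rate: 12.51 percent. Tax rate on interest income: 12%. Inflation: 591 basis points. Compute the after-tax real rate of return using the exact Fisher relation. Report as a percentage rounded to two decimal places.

4.81%

After-tax nominal return = 12.51% × (1 − 0.12) = 11.0088%.
1 + r = 1.110088 / 1.05910 = 1.048143
After-tax real rate = 1.048143 − 1 → 4.81%.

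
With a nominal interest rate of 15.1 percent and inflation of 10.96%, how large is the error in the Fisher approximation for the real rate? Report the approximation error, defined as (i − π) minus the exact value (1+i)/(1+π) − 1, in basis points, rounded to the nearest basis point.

41 basis points

Approximate: r ≈ 15.100% − 10.960% = 4.1400%
Exact: (1 + 0.1510)/(1 + 0.1096) − 1 = 3.7311%
Error = 4.1400% − 3.7311% = 0.4089% → 41 basis points.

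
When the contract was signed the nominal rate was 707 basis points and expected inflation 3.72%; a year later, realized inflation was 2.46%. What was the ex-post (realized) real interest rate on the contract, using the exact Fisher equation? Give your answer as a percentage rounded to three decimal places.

4.499%

Ex-post: (1 + 0.0707)/(1 + 0.0246) − 1 = 4.4993%
So the realized real rate is 4.499%.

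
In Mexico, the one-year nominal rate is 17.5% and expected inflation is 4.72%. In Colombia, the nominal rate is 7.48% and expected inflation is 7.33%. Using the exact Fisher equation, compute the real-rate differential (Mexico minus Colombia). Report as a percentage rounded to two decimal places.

12.06%

Mexico: (1 + 0.1750)/(1 + 0.0472) − 1 = 12.2040%
Colombia: (1 + 0.0748)/(1 + 0.0733) − 1 = 0.1398%
Differential = 12.2040% − 0.1398% = 12.0642% → 12.06%.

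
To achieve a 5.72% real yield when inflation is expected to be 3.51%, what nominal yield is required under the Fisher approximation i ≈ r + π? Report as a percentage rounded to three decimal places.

i ≈ r + π = 5.72% + 3.51% = 9.230%.

9.230%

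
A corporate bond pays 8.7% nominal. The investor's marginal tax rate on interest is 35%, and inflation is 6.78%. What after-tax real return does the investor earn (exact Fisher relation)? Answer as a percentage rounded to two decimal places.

-1.05%

After-tax nominal return = 8.7% × (1 − 0.35) = 5.6550%.
1 + r = 1.05655 / 1.06780 = 0.989464
After-tax real rate = 0.989464 − 1 → -1.05%.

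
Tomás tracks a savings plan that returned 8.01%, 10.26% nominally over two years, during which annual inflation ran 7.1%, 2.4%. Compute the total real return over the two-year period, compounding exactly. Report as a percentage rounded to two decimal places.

8.59%

Nominal growth factor = 1.0801 × 1.1026 = 1.190918
Price-level growth factor = 1.0710 × 1.0240 = 1.096704
Real growth factor = 1.190918 / 1.096704 = 1.085907
Total real return = 1.085907 − 1 → 8.59%.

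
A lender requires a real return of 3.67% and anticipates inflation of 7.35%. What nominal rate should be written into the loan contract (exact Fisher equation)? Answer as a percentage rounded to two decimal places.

(1 + i) = (1 + r)(1 + π) = 1.03670 × 1.07350 = 1.11289745
i = 1.11289745 − 1, so the required nominal rate is 11.29%.

11.29%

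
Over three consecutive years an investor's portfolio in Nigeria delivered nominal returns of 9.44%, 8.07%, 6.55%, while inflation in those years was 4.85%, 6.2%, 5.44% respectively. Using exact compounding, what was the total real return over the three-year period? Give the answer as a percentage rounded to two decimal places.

7.33%

Compound the nominal returns: 1.0944 × 1.0807 × 1.0655 = 1.260186.
Compound inflation: 1.0485 × 1.0620 × 1.0544 = 1.174082.
Deflate: 1.260186 / 1.174082 = 1.073338.
Total real return = 1.073338 − 1 → 7.33%.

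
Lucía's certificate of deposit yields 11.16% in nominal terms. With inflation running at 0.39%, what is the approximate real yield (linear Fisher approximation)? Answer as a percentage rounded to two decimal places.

10.77%

r ≈ i − π = 11.16% − 0.39% = 10.77%.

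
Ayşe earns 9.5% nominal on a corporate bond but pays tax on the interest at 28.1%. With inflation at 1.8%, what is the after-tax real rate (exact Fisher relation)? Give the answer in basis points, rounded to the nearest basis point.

494 basis points

After-tax nominal return = 9.5% × (1 − 0.281) = 6.8305%.
1 + r = 1.068305 / 1.01800 = 1.049416
After-tax real rate = 1.049416 − 1 → 494 basis points.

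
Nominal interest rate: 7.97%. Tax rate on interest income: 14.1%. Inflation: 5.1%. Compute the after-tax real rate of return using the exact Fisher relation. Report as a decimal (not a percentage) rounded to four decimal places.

0.0166

After-tax nominal return = 7.97% × (1 − 0.141) = 6.84623%.
1 + r = 1.0684623 / 1.05100 = 1.016615
After-tax real rate = 1.016615 − 1 → 0.0166.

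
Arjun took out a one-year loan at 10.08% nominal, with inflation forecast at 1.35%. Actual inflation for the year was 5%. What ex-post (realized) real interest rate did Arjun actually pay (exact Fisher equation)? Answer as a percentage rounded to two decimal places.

4.84%

Ex-post: (1 + 0.1008)/(1 + 0.0500) − 1 = 4.8381%
So the realized real rate is 4.84%.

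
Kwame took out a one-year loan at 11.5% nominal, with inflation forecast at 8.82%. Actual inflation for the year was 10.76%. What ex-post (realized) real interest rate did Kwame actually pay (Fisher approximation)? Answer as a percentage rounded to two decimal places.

0.74%

Ex-post: 11.5% − 10.76% = 0.740%
So the realized real rate is 0.74%.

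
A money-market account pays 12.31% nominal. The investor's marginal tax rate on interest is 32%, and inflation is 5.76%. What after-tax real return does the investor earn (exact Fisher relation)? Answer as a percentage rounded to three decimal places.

2.469%

After-tax nominal return = 12.31% × (1 − 0.32) = 8.3708%.
1 + r = 1.083708 / 1.05760 = 1.024686
After-tax real rate = 1.024686 − 1 → 2.469%.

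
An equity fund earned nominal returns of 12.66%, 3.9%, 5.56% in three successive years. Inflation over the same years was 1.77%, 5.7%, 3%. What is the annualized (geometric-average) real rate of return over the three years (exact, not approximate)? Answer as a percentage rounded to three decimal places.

3.701%

Compound the nominal returns: 1.1266 × 1.0390 × 1.0556 = 1.23561928.
Compound inflation: 1.0177 × 1.0570 × 1.0300 = 1.10798017.
Deflate: 1.23561928 / 1.10798017 = 1.11519982.
Annualized real rate = 1.11519982^(1/3) − 1 = 3.7013% → 3.701%.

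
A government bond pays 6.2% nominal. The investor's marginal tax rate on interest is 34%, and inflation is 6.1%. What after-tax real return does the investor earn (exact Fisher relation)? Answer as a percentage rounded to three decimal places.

-1.893%

After-tax nominal return = 6.2% × (1 − 0.34) = 4.0920%.
1 + r = 1.04092 / 1.06100 = 0.981074
After-tax real rate = 0.981074 − 1 → -1.893%.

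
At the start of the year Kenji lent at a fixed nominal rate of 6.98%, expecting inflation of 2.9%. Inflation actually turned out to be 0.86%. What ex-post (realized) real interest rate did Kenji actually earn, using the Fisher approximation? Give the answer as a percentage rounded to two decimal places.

6.12%

Ex-post: 6.98% − 0.86% = 6.120%
So the realized real rate is 6.12%.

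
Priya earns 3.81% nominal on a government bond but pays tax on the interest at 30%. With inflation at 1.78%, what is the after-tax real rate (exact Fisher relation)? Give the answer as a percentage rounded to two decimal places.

After-tax nominal return = 3.81% × (1 − 0.3) = 2.6670%.
1 + r = 1.02667 / 1.01780 = 1.008715
After-tax real rate = 1.008715 − 1 → 0.87%.

0.87%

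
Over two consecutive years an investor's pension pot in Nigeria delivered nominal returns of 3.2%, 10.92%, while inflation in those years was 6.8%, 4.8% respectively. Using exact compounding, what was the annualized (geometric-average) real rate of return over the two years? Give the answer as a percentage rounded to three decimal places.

Compound the nominal returns: 1.0320 × 1.1092 = 1.14469440.
Compound inflation: 1.0680 × 1.0480 = 1.11926400.
Deflate: 1.14469440 / 1.11926400 = 1.02272064.
Annualized real rate = 1.02272064^(1/2) − 1 = 1.1297% → 1.130%.

1.130%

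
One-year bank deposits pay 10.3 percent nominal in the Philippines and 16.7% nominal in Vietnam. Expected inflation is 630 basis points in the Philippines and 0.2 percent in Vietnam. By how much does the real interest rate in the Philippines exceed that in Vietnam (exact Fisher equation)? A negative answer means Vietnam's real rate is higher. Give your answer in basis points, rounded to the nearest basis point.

-1270 basis points

The Philippines: (1 + 0.1030)/(1 + 0.0630) − 1 = 3.7629%
Vietnam: (1 + 0.1670)/(1 + 0.0020) − 1 = 16.4671%
Differential = 3.7629% − 16.4671% = -12.7041% → -1270 basis points.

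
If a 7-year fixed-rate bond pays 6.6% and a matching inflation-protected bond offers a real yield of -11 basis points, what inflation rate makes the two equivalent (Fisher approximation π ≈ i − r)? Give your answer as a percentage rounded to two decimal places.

6.71%

π ≈ i − r = 6.6% − (-0.11%) → 6.71%.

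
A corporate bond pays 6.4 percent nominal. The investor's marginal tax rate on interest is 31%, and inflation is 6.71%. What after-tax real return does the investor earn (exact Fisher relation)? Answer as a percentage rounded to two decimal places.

-2.15%

After-tax nominal return = 6.4% × (1 − 0.31) = 4.4160%.
1 + r = 1.04416 / 1.06710 = 0.978502
After-tax real rate = 0.978502 − 1 → -2.15%.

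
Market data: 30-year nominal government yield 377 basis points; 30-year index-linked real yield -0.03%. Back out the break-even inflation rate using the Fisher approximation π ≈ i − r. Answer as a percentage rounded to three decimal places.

3.800%

π ≈ i − r = 3.77% − (-0.03%) → 3.800%.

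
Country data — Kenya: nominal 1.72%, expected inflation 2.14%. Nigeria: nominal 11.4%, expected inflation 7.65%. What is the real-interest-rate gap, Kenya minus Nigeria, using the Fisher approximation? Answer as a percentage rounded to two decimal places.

-4.17%

Kenya: 1.72% − 2.14% = -0.420%
Nigeria: 11.4% − 7.65% = 3.750%
Differential = -4.170% → -4.17%.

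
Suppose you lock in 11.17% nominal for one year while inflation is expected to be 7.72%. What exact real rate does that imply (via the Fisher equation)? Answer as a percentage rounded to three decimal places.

3.203%

1 + r = 1.11170 / 1.07720 = 1.032027
r = 1.032027 − 1 = 3.2027%, i.e. 3.203%.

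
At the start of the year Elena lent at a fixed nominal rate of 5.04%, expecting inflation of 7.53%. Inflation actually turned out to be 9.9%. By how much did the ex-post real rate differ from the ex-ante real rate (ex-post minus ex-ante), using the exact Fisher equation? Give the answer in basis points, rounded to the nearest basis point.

Ex-ante: (1 + 0.0504)/(1 + 0.0753) − 1 = -2.3156%
Ex-post: (1 + 0.0504)/(1 + 0.0990) − 1 = -4.4222%
Difference (ex-post − ex-ante) = -2.1066% → -211 basis points.

-211 basis points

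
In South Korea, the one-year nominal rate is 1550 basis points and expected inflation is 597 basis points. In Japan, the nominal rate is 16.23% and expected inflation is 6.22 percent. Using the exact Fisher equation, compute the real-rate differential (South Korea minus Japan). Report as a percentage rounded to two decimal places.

-0.43%

South Korea: (1 + 0.1550)/(1 + 0.0597) − 1 = 8.9931%
Japan: (1 + 0.1623)/(1 + 0.0622) − 1 = 9.4238%
Differential = 8.9931% − 9.4238% = -0.4307% → -0.43%.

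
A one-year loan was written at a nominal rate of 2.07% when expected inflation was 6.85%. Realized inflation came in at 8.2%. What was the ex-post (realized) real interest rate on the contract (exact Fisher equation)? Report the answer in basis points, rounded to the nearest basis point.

Ex-post: (1 + 0.0207)/(1 + 0.0820) − 1 = -5.6654%
So the realized real rate is -567 basis points.

-567 basis points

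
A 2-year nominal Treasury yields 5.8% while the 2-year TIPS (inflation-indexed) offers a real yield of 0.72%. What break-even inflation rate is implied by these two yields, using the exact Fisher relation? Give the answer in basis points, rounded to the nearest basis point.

504 basis points

(1 + π) = (1 + i)/(1 + r) = 1.05800 / 1.00720 = 1.050437
Break-even inflation = 1.050437 − 1 → 504 basis points.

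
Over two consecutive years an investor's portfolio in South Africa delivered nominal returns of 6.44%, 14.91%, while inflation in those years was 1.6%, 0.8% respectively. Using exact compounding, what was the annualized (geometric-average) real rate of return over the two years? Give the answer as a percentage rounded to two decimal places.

9.28%

Compound the nominal returns: 1.0644 × 1.1491 = 1.22310204.
Compound inflation: 1.0160 × 1.0080 = 1.02412800.
Deflate: 1.22310204 / 1.02412800 = 1.19428630.
Annualized real rate = 1.19428630^(1/2) − 1 = 9.2834% → 9.28%.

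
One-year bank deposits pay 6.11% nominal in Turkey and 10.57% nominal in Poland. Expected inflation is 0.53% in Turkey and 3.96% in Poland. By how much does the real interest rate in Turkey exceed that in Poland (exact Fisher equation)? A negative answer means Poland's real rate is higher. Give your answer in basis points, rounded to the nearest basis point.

Turkey: (1 + 0.0611)/(1 + 0.0053) − 1 = 5.5506%
Poland: (1 + 0.1057)/(1 + 0.0396) − 1 = 6.3582%
Differential = 5.5506% − 6.3582% = -0.8076% → -81 basis points.

-81 basis points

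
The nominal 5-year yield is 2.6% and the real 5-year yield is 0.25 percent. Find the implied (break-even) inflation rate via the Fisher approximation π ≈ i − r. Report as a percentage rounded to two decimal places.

π ≈ i − r = 2.6% − 0.25% → 2.35%.

2.35%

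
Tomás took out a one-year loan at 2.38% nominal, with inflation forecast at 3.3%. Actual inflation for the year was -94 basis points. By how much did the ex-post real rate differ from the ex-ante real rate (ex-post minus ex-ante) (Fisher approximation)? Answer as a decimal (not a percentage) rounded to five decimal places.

Ex-ante: 2.38% − 3.3% = -0.920%
Ex-post: 2.38% − (-0.94%) = 3.320%
Difference (ex-post − ex-ante) = 4.2400% → 0.04240.

0.04240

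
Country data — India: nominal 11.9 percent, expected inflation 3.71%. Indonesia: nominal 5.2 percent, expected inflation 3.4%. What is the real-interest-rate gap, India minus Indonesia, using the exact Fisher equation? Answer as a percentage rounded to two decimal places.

6.16%

India: (1 + 0.1190)/(1 + 0.0371) − 1 = 7.8970%
Indonesia: (1 + 0.0520)/(1 + 0.0340) − 1 = 1.7408%
Differential = 7.8970% − 1.7408% = 6.1562% → 6.16%.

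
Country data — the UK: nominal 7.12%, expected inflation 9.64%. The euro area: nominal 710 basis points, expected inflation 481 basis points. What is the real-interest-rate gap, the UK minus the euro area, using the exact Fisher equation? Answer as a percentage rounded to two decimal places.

-4.48%

The UK: (1 + 0.0712)/(1 + 0.0964) − 1 = -2.2984%
The euro area: (1 + 0.0710)/(1 + 0.0481) − 1 = 2.1849%
Differential = -2.2984% − 2.1849% = -4.4833% → -4.48%.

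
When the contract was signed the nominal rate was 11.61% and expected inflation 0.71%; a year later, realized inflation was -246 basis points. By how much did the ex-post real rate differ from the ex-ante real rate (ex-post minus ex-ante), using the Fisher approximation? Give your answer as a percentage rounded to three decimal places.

3.170%

Ex-ante: 11.61% − 0.71% = 10.900%
Ex-post: 11.61% − (-2.46%) = 14.070%
Difference (ex-post − ex-ante) = 3.1700% → 3.170%.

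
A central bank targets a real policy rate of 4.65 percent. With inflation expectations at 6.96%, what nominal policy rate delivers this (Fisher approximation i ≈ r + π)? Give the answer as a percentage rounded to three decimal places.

i ≈ r + π = 4.65% + 6.96% = 11.610%.

11.610%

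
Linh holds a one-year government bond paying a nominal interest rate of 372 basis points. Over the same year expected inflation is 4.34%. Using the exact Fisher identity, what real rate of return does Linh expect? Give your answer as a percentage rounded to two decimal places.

1 + r = 1.03720 / 1.04340 = 0.994058
r = 0.994058 − 1 = -0.5942%, i.e. -0.59%.

-0.59%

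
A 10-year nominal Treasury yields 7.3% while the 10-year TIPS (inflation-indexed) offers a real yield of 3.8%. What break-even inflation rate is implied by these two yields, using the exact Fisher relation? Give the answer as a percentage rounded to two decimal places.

(1 + π) = (1 + i)/(1 + r) = 1.07300 / 1.03800 = 1.033719
Break-even inflation = 1.033719 − 1 → 3.37%.

3.37%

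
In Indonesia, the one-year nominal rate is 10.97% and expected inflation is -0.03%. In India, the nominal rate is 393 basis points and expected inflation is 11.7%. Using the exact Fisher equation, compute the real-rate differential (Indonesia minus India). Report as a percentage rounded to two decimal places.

17.96%

Indonesia: (1 + 0.1097)/(1 − 0.0003) − 1 = 11.0033%
India: (1 + 0.0393)/(1 + 0.1170) − 1 = -6.9561%
Differential = 11.0033% − (-6.9561%) = 17.9594% → 17.96%.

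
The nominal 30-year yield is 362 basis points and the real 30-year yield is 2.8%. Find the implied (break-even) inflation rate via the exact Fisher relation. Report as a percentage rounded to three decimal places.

0.798%

(1 + π) = (1 + i)/(1 + r) = 1.03620 / 1.02800 = 1.007977
Break-even inflation = 1.007977 − 1 → 0.798%.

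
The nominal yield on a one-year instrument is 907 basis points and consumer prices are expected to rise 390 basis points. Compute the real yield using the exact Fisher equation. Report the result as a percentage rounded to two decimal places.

4.98%

1 + r = 1.09070 / 1.03900 = 1.049759
r = 1.049759 − 1 = 4.9759%, i.e. 4.98%.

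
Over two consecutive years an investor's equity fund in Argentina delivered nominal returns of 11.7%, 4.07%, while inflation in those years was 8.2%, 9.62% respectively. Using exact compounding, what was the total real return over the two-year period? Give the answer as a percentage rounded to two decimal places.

Compound the nominal returns: 1.1170 × 1.0407 = 1.162462.
Compound inflation: 1.0820 × 1.0962 = 1.186088.
Deflate: 1.162462 / 1.186088 = 0.980080.
Total real return = 0.980080 − 1 → -1.99%.

-1.99%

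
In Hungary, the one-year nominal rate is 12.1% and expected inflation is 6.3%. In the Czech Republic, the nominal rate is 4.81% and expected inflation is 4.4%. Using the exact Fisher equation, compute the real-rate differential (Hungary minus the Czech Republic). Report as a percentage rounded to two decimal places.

Hungary: (1 + 0.1210)/(1 + 0.0630) − 1 = 5.4563%
The Czech Republic: (1 + 0.0481)/(1 + 0.0440) − 1 = 0.3927%
Differential = 5.4563% − 0.3927% = 5.0635% → 5.06%.

5.06%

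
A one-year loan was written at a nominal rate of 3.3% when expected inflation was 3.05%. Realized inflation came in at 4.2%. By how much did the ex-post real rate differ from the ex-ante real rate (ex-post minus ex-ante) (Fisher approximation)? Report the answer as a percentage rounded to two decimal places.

-1.15%

Ex-ante: 3.3% − 3.05% = 0.250%
Ex-post: 3.3% − 4.2% = -0.900%
Difference (ex-post − ex-ante) = -1.1500% → -1.15%.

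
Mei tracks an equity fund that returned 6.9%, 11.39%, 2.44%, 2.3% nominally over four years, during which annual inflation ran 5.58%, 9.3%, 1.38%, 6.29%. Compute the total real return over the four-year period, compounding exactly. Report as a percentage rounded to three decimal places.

Compound the nominal returns: 1.0690 × 1.1139 × 1.0244 × 1.0230 = 1.247869.
Compound inflation: 1.0558 × 1.0930 × 1.0138 × 1.0629 = 1.243502.
Deflate: 1.247869 / 1.243502 = 1.003512.
Total real return = 1.003512 − 1 → 0.351%.

0.351%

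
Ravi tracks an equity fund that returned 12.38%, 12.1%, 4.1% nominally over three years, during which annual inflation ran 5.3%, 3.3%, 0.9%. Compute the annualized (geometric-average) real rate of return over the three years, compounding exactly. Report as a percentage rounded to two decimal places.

6.11%

Compound the nominal returns: 1.1238 × 1.1210 × 1.0410 = 1.31143077.
Compound inflation: 1.0530 × 1.0330 × 1.0090 = 1.09753874.
Deflate: 1.31143077 / 1.09753874 = 1.19488335.
Annualized real rate = 1.19488335^(1/3) − 1 = 6.1146% → 6.11%.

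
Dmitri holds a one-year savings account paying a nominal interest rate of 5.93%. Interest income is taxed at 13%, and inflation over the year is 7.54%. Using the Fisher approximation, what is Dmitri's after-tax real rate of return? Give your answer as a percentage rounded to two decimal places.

After-tax nominal return = 5.93% × (1 − 0.13) = 5.1591%.
r ≈ 5.1591% − 7.54% → -2.38%.

-2.38%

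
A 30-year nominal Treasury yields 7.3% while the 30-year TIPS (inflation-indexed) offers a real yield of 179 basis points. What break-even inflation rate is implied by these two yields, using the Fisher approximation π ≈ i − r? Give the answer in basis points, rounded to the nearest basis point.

551 basis points

π ≈ i − r = 7.3% − 1.79% → 551 basis points.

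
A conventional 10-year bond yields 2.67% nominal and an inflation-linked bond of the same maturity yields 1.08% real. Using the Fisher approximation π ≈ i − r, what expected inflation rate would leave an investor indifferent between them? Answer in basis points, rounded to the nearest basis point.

159 basis points

π ≈ i − r = 2.67% − 1.08% → 159 basis points.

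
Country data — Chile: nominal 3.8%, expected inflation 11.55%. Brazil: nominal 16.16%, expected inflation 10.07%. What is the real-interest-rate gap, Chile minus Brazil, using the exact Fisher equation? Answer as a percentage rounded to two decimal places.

Chile: (1 + 0.0380)/(1 + 0.1155) − 1 = -6.9476%
Brazil: (1 + 0.1616)/(1 + 0.1007) − 1 = 5.5328%
Differential = -6.9476% − 5.5328% = -12.4804% → -12.48%.

-12.48%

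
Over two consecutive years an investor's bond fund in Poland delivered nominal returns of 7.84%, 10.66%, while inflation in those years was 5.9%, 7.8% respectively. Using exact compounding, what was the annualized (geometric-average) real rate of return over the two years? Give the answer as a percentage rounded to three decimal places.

Nominal growth factor = 1.0784 × 1.1066 = 1.19335744
Price-level growth factor = 1.0590 × 1.0780 = 1.14160200
Real growth factor = 1.19335744 / 1.14160200 = 1.04533580
Annualized real rate = 1.04533580^(1/2) − 1 = 2.2417% → 2.242%.

2.242%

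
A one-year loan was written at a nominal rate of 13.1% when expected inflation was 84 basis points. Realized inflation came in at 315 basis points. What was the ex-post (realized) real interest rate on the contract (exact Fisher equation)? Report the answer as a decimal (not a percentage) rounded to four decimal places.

0.0965

Ex-post: (1 + 0.1310)/(1 + 0.0315) − 1 = 9.6461%
So the realized real rate is 0.0965.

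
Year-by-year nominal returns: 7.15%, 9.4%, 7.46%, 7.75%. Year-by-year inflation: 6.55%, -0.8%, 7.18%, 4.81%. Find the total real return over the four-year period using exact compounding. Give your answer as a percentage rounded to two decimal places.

14.31%

Nominal growth factor = 1.0715 × 1.0940 × 1.0746 × 1.0775 = 1.357293
Price-level growth factor = 1.0655 × 0.9920 × 1.0718 × 1.0481 = 1.187358
Real growth factor = 1.357293 / 1.187358 = 1.143120
Total real return = 1.143120 − 1 → 14.31%.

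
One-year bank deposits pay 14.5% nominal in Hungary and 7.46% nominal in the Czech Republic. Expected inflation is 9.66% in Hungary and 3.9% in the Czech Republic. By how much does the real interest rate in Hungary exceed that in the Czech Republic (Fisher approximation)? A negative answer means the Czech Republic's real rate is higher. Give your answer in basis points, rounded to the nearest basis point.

Hungary: 14.5% − 9.66% = 4.840%
The Czech Republic: 7.46% − 3.9% = 3.560%
Differential = 1.280% → 128 basis points.

128 basis points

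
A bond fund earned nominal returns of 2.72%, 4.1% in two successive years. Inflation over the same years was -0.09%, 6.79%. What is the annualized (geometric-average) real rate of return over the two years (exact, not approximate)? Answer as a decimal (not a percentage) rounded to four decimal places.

0.0011

Compound the nominal returns: 1.0272 × 1.0410 = 1.06931520.
Compound inflation: 0.9991 × 1.0679 = 1.06693889.
Deflate: 1.06931520 / 1.06693889 = 1.00222722.
Annualized real rate = 1.00222722^(1/2) − 1 = 0.1113% → 0.0011.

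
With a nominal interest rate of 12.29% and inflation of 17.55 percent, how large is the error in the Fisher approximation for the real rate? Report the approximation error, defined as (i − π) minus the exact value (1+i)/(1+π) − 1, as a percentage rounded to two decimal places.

-0.79%

Approximate: r ≈ 12.290% − 17.550% = -5.2600%
Exact: (1 + 0.1229)/(1 + 0.1755) − 1 = -4.4747%
Error = -5.2600% − (-4.4747%) = -0.7853% → -0.79%.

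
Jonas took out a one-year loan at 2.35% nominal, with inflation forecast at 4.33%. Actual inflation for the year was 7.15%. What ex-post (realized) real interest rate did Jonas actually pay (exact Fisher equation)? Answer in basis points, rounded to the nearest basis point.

-448 basis points

Ex-post: (1 + 0.0235)/(1 + 0.0715) − 1 = -4.4797%
So the realized real rate is -448 basis points.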